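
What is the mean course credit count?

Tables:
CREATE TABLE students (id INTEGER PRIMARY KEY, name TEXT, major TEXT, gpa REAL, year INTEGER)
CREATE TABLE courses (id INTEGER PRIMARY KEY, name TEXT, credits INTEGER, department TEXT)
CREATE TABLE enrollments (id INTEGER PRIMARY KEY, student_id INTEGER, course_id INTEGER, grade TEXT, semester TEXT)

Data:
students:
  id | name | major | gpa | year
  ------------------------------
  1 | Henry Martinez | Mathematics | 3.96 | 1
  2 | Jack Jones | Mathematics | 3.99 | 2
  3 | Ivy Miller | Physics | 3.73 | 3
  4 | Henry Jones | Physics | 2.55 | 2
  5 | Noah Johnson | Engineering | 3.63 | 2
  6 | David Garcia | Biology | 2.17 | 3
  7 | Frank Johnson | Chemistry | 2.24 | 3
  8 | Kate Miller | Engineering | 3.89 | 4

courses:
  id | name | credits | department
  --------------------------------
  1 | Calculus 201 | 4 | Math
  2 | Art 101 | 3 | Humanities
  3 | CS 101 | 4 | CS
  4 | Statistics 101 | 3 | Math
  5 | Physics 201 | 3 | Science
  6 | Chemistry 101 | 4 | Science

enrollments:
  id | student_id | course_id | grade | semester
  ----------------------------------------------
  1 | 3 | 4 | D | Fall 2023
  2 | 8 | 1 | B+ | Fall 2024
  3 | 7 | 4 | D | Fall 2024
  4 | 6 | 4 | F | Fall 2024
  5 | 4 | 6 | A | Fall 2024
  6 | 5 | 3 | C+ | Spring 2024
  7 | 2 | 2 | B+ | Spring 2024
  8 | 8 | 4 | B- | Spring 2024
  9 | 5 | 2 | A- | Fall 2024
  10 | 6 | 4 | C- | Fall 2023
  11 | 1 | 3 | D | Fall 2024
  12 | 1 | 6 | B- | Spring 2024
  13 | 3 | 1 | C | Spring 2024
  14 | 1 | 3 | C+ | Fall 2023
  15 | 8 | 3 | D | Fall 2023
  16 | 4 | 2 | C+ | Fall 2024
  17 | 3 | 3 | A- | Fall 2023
SELECT AVG(credits) FROM courses

Execution result:
3.50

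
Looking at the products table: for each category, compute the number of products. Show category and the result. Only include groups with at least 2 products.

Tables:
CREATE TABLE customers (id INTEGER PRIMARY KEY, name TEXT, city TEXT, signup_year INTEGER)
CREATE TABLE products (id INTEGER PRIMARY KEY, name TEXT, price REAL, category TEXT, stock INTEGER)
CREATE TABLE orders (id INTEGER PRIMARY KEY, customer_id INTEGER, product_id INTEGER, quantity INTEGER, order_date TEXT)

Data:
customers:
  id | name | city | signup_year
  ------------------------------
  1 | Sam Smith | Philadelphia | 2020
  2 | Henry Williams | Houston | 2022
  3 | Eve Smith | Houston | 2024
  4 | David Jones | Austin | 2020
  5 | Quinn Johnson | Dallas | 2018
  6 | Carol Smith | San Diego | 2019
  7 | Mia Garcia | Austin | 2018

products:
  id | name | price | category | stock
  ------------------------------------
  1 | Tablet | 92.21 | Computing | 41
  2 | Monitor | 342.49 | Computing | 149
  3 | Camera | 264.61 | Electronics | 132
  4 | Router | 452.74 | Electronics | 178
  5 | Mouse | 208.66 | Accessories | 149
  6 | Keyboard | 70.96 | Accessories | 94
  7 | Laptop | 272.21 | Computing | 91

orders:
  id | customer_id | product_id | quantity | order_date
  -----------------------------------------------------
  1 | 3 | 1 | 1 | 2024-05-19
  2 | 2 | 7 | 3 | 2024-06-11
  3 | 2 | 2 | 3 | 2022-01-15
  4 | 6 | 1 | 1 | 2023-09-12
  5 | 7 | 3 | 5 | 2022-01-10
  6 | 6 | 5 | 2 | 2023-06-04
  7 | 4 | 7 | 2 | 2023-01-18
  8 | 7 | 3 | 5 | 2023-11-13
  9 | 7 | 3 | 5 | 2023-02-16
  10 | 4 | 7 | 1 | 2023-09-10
SELECT category, COUNT(*) AS n FROM products GROUP BY category HAVING COUNT(*) >= 2

Execution result:
category | n
Accessories | 2
Computing | 3
Electronics | 2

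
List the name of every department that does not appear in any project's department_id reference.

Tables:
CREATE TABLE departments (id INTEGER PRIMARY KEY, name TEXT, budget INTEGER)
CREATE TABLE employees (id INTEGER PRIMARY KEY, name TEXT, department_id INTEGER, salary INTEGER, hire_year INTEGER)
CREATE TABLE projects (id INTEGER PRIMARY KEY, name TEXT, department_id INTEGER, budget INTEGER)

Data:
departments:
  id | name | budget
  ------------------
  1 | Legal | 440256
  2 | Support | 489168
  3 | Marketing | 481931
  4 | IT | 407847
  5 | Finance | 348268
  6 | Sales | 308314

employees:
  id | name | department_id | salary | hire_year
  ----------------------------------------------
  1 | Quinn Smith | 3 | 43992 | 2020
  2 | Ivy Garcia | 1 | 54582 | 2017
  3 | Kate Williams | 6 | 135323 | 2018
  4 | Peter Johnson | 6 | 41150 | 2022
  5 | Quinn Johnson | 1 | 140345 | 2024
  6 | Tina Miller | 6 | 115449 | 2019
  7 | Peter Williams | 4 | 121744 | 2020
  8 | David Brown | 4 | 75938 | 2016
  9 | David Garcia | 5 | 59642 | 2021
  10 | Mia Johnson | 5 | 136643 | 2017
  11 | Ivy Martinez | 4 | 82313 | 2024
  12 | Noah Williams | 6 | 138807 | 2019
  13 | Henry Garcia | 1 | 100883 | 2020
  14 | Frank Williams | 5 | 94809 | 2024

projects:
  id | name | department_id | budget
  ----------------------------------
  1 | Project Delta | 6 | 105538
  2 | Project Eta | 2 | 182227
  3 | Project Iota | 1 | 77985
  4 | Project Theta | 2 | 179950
SELECT p.name FROM departments p LEFT JOIN projects c ON c.department_id = p.id WHERE c.id IS NULL

Execution result:
name
Marketing
IT
Finance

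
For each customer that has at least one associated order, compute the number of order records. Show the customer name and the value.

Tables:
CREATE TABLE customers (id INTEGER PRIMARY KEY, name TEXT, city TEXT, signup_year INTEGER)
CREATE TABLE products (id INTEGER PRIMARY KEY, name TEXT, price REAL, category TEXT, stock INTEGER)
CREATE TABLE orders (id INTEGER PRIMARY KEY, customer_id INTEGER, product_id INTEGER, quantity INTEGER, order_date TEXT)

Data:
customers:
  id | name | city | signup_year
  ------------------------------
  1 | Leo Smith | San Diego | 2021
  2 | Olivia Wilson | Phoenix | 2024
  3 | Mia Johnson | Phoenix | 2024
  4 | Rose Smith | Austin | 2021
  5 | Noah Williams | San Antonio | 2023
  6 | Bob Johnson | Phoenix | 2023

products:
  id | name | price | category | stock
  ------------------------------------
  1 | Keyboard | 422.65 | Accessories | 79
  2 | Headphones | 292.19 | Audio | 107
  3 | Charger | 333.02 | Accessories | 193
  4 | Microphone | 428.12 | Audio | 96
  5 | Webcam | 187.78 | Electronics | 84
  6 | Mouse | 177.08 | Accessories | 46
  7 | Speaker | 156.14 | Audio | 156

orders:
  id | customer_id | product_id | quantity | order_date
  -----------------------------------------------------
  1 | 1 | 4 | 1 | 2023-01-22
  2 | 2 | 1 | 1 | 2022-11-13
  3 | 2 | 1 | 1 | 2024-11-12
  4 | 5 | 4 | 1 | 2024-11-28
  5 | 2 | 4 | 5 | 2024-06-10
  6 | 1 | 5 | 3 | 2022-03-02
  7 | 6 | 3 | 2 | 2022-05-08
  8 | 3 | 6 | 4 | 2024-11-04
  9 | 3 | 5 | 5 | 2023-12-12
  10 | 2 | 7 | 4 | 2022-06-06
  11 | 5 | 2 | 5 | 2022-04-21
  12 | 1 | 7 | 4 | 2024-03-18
SELECT p.name, COUNT(*) AS n FROM orders c JOIN customers p ON c.customer_id = p.id GROUP BY p.id, p.name

Execution result:
name | n
Leo Smith | 3
Olivia Wilson | 4
Mia Johnson | 2
Noah Williams | 2
Bob Johnson | 1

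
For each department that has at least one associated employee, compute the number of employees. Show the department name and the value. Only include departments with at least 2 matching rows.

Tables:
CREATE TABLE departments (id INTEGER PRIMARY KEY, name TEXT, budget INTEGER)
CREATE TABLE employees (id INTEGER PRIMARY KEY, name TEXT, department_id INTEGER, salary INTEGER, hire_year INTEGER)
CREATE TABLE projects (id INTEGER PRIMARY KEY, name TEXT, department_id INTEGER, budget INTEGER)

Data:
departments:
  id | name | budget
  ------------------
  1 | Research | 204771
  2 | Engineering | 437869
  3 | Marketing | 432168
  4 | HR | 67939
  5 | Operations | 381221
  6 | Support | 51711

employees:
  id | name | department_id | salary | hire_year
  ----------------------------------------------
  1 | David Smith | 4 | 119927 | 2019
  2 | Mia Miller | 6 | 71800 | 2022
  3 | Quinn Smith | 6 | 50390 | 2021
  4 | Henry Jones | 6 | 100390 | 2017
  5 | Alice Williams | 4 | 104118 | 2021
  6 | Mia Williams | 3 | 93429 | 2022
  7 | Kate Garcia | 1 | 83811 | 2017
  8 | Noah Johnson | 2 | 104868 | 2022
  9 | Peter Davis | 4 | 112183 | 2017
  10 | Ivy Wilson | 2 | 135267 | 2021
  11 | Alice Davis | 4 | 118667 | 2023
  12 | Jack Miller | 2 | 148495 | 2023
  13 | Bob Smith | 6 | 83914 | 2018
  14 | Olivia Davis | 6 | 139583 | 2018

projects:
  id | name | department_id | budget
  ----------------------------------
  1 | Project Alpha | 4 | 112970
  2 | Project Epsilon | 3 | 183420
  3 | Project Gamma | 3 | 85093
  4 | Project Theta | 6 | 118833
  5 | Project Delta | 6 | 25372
SELECT p.name, COUNT(*) AS n FROM employees c JOIN departments p ON c.department_id = p.id GROUP BY p.id, p.name HAVING COUNT(*) >= 2

Execution result:
name | n
Engineering | 3
HR | 4
Support | 5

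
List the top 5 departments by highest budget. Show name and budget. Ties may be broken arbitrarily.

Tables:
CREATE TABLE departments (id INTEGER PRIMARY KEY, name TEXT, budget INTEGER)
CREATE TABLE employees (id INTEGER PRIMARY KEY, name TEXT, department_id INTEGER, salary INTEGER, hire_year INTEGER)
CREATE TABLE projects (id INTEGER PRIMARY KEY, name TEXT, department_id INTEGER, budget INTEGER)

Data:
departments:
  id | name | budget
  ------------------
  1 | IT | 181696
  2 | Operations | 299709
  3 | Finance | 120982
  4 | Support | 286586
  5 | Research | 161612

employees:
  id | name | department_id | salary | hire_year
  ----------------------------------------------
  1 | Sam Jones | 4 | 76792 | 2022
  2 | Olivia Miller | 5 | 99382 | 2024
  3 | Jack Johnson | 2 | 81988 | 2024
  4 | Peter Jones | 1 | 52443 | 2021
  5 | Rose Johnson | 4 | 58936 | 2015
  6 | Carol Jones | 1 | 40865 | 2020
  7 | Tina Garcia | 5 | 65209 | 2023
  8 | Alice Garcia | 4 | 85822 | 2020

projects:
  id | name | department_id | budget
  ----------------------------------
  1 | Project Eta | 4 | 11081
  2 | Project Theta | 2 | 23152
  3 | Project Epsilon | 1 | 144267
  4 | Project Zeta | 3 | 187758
SELECT name, budget FROM departments ORDER BY budget DESC LIMIT 5

Execution result:
name | budget
Operations | 299709
Support | 286586
IT | 181696
Research | 161612
Finance | 120982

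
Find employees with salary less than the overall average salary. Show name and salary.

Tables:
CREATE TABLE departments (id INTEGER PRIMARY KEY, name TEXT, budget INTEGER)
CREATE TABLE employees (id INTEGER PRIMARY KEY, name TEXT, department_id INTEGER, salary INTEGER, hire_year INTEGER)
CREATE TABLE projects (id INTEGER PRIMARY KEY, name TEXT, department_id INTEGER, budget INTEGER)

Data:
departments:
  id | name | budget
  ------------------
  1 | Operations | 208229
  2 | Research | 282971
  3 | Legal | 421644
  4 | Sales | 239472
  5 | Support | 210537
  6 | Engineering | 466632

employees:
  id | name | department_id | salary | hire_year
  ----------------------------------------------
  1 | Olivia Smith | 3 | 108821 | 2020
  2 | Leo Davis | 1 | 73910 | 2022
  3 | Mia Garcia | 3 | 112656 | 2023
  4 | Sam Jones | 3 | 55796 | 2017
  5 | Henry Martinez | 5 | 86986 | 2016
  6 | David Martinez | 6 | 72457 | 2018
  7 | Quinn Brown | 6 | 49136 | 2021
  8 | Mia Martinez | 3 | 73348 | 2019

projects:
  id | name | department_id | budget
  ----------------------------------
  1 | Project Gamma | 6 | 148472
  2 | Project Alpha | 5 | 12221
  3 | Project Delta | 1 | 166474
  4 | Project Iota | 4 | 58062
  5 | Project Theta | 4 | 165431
SELECT name, salary FROM employees WHERE salary < (SELECT AVG(salary) FROM employees)

Execution result:
name | salary
Leo Davis | 73910
Sam Jones | 55796
David Martinez | 72457
Quinn Brown | 49136
Mia Martinez | 73348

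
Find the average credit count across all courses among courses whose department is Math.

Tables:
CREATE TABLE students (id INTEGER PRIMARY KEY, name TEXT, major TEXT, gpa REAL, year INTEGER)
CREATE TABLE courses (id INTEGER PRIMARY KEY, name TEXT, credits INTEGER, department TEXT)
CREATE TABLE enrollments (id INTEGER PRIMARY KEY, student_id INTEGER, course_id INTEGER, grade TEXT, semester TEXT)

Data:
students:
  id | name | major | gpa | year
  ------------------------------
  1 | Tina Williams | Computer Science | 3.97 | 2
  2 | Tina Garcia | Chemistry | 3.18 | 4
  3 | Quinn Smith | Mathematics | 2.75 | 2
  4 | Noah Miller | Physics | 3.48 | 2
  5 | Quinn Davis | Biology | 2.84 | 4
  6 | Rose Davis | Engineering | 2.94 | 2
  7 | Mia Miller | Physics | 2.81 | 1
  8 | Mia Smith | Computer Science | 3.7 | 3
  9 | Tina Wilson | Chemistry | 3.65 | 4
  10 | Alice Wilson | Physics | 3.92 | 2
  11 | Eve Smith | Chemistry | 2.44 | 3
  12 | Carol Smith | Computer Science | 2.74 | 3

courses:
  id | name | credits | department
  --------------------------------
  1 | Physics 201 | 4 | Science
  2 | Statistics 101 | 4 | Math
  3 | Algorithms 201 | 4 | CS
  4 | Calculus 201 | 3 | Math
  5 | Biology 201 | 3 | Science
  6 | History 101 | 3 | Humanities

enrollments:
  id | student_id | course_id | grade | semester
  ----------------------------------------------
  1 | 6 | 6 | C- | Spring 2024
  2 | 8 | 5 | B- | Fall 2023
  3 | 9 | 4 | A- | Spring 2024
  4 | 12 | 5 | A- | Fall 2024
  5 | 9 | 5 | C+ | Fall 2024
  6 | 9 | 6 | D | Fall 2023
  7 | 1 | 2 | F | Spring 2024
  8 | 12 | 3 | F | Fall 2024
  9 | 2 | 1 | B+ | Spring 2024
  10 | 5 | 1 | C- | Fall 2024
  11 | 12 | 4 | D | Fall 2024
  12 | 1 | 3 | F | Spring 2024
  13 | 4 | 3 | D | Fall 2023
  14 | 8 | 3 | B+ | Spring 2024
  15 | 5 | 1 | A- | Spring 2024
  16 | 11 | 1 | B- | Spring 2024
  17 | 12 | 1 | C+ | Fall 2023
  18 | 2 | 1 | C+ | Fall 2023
SELECT AVG(credits) FROM courses WHERE department = 'Math'

Execution result:
3.50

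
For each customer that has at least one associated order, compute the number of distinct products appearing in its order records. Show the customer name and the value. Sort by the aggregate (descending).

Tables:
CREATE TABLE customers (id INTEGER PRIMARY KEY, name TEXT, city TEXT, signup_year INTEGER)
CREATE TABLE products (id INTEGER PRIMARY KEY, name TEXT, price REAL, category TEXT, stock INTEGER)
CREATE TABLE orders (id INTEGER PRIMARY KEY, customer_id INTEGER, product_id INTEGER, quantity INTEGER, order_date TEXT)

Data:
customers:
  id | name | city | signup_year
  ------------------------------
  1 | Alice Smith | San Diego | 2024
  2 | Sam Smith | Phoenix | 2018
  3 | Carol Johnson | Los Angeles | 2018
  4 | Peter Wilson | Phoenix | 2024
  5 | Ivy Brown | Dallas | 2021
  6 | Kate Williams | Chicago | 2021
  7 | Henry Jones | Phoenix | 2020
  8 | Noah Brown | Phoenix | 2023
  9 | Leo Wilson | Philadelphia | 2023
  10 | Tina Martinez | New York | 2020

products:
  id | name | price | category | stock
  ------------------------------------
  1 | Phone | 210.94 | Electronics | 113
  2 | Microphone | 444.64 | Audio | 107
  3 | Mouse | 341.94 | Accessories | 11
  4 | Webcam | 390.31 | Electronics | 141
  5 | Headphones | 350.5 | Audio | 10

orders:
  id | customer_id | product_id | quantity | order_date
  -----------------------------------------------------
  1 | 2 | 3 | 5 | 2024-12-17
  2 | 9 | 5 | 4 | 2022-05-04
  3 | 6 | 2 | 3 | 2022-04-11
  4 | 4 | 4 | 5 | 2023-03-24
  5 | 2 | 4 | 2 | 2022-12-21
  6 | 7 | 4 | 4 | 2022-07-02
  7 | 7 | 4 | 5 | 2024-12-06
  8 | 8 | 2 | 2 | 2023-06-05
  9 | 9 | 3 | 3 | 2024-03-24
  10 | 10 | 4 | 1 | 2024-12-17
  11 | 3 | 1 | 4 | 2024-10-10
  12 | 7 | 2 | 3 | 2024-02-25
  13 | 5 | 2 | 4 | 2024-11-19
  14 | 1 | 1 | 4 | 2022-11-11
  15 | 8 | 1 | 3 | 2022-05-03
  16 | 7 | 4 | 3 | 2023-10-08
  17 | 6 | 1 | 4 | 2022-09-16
SELECT p.name, COUNT(DISTINCT c.product_id) AS distinct_product_count FROM orders c JOIN customers p ON c.customer_id = p.id GROUP BY p.id, p.name ORDER BY distinct_product_count DESC

Execution result:
name | distinct_product_count
Sam Smith | 2
Kate Williams | 2
Henry Jones | 2
Noah Brown | 2
Leo Wilson | 2
Alice Smith | 1
Carol Johnson | 1
Peter Wilson | 1
Ivy Brown | 1
Tina Martinez | 1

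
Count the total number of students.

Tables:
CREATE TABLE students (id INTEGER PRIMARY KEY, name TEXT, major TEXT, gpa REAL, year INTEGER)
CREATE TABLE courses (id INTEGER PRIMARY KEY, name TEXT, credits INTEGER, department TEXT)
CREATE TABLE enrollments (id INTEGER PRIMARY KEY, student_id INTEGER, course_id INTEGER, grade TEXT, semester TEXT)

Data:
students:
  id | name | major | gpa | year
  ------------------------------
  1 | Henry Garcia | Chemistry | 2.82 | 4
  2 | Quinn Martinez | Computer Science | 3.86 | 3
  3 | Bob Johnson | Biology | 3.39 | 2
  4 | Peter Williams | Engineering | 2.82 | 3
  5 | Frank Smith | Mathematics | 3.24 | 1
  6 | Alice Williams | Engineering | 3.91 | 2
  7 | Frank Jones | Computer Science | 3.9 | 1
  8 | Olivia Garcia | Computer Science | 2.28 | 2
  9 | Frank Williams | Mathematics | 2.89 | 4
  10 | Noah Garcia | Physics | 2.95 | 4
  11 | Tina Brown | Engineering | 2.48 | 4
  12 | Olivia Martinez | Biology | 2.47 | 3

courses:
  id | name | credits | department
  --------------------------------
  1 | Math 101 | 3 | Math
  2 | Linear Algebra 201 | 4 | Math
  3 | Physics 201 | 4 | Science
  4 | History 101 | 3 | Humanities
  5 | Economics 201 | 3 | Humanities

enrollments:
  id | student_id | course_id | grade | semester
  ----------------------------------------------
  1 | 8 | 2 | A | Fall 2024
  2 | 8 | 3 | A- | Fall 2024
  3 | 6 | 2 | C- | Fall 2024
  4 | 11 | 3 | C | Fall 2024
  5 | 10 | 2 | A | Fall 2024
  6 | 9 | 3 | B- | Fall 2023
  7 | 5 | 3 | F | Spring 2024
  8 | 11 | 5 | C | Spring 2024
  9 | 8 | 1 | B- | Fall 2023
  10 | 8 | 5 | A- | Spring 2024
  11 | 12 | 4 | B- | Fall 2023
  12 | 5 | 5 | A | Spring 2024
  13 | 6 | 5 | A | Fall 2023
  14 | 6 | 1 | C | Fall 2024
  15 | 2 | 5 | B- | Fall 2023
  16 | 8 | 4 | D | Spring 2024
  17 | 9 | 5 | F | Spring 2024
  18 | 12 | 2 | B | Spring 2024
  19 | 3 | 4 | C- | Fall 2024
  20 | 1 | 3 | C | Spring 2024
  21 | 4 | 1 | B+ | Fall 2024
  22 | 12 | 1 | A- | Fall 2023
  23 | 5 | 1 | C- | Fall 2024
SELECT COUNT(*) FROM students

Execution result:
12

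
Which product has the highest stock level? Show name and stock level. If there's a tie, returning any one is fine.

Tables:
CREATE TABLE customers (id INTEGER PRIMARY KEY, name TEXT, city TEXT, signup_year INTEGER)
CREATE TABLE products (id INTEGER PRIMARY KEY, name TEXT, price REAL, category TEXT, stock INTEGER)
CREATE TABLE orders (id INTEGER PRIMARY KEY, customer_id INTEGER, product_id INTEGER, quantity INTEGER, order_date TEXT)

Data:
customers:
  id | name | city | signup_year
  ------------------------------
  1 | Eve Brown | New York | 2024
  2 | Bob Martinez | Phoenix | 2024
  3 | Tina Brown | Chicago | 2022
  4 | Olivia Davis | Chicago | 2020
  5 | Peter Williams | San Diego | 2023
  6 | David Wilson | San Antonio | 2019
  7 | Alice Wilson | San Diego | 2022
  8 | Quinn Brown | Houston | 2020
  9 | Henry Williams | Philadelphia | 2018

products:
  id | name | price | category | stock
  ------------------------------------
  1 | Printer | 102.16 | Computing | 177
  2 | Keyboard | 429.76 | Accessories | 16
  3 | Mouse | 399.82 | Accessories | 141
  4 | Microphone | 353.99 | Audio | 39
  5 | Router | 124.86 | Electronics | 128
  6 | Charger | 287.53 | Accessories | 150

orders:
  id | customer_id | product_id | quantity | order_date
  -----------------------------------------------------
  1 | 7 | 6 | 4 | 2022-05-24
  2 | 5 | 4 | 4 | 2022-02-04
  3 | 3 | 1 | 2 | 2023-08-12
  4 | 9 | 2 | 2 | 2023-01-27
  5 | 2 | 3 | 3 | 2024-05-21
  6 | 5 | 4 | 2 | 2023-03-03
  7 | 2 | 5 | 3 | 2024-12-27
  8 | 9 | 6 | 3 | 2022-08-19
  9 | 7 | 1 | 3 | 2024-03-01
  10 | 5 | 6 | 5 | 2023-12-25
SELECT name, stock FROM products ORDER BY stock DESC LIMIT 1

Execution result:
name | stock
Printer | 177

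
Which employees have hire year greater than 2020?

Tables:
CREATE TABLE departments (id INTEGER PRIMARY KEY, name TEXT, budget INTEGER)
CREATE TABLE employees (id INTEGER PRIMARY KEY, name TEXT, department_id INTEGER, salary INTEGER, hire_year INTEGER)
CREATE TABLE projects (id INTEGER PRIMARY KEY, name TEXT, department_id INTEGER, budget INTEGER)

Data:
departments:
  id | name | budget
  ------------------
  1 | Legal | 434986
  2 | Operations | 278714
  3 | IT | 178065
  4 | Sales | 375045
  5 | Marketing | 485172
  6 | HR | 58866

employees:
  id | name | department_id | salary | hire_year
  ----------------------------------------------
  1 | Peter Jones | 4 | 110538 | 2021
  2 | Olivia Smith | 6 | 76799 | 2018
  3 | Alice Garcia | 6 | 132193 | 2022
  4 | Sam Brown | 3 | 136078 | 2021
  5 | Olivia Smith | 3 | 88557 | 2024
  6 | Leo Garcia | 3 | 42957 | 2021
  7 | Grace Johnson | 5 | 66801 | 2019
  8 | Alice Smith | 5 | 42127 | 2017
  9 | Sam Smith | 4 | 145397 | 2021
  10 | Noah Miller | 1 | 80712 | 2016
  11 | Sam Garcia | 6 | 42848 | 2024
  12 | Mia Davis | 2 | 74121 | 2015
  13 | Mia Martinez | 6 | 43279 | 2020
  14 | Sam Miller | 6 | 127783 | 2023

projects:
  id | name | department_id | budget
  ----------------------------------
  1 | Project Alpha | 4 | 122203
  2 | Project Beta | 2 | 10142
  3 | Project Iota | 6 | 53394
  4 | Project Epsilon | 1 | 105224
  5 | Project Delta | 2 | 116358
SELECT name, hire_year FROM employees WHERE hire_year > 2020

Execution result:
name | hire_year
Peter Jones | 2021
Alice Garcia | 2022
Sam Brown | 2021
Olivia Smith | 2024
Leo Garcia | 2021
Sam Smith | 2021
Sam Garcia | 2024
Sam Miller | 2023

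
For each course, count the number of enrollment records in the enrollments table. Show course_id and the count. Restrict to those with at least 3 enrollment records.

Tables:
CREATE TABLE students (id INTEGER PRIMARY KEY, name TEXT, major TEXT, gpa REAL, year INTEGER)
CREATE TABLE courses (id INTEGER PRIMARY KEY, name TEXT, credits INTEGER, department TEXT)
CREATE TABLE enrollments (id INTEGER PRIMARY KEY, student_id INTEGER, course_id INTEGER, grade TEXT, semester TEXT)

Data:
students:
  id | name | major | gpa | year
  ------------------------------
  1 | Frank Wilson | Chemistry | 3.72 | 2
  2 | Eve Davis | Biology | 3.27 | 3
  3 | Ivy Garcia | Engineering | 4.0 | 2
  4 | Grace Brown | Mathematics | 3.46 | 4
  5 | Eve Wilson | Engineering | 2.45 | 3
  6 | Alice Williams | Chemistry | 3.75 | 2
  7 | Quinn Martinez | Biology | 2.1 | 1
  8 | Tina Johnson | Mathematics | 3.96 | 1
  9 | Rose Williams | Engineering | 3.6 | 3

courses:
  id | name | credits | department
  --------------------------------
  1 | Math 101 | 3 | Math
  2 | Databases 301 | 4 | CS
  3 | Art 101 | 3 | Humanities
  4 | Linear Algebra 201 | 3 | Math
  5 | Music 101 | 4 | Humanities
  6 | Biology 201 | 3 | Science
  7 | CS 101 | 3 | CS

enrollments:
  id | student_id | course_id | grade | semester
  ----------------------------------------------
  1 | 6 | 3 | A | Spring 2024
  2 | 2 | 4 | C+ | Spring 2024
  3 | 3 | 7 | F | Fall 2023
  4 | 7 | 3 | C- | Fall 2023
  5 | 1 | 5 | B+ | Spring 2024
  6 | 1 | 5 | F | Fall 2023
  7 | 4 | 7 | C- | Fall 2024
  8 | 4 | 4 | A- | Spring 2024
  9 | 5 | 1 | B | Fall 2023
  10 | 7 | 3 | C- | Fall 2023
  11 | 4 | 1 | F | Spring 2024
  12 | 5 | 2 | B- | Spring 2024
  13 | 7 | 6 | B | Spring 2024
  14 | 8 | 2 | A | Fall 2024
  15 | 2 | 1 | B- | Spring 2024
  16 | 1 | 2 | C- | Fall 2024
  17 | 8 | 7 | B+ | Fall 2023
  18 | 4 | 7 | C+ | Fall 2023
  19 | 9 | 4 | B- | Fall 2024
SELECT course_id, COUNT(*) AS enrollment_count FROM enrollments GROUP BY course_id HAVING COUNT(*) >= 3

Execution result:
course_id | enrollment_count
1 | 3
2 | 3
3 | 3
4 | 3
7 | 4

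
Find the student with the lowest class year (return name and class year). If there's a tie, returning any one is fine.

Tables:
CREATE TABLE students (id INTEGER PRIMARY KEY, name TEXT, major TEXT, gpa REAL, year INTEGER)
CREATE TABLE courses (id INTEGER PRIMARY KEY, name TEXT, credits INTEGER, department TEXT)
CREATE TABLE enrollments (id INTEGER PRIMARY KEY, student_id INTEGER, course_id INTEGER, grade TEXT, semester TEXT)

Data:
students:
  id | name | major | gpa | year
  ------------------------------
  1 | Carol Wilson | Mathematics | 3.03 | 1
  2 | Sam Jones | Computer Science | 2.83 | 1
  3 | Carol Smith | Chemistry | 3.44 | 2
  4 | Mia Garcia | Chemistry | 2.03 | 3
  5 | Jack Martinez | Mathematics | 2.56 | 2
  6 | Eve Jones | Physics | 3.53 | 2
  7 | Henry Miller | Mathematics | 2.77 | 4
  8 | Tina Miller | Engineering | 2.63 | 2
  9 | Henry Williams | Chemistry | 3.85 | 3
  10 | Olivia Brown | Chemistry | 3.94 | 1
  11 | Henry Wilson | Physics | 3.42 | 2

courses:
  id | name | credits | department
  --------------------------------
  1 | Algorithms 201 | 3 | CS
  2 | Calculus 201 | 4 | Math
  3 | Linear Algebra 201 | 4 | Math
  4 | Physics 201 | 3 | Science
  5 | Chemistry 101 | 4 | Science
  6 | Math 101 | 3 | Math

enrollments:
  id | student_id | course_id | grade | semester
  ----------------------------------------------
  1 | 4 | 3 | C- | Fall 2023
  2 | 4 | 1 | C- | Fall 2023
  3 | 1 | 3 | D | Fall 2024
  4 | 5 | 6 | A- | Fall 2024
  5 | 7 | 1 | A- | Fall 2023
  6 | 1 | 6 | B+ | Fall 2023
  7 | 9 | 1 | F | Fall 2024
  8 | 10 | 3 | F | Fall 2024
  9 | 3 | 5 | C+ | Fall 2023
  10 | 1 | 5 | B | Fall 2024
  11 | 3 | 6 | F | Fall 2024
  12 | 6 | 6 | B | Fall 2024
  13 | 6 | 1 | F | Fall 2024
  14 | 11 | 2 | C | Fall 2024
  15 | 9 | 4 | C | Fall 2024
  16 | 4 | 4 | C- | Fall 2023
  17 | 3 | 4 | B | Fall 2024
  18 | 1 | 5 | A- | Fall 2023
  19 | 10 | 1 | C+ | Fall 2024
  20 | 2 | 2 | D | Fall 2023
SELECT name, year FROM students ORDER BY year ASC LIMIT 1

Execution result:
name | year
Carol Wilson | 1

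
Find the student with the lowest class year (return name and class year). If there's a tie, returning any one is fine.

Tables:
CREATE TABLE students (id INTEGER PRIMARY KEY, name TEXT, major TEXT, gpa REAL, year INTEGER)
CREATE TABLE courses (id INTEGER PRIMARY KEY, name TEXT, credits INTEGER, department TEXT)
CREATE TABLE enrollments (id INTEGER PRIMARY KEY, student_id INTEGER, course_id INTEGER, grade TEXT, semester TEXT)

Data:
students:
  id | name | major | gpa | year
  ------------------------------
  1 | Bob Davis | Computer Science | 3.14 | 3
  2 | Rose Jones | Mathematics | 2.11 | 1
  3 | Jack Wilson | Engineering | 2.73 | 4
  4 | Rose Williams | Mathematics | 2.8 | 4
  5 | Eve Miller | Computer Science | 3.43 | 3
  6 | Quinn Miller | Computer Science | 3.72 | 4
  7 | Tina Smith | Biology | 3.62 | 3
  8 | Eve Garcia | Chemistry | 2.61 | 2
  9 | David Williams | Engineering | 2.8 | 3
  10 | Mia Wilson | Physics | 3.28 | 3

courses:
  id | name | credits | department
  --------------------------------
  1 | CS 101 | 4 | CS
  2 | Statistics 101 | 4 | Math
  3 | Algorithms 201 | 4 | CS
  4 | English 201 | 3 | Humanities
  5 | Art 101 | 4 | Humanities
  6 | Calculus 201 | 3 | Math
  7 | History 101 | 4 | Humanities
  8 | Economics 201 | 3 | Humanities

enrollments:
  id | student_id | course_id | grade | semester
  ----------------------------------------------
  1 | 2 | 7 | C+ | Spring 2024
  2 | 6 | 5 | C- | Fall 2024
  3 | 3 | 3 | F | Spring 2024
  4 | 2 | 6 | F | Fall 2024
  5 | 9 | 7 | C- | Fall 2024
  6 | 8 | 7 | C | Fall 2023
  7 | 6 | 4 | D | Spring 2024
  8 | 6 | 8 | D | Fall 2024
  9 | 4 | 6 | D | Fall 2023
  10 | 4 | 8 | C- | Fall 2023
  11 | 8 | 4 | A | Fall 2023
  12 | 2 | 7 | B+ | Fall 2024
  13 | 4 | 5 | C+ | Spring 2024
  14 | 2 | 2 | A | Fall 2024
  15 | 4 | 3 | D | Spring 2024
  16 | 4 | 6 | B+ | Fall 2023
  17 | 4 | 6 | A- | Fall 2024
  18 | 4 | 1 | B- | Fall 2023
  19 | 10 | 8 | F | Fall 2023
SELECT name, year FROM students ORDER BY year ASC LIMIT 1

Execution result:
name | year
Rose Jones | 1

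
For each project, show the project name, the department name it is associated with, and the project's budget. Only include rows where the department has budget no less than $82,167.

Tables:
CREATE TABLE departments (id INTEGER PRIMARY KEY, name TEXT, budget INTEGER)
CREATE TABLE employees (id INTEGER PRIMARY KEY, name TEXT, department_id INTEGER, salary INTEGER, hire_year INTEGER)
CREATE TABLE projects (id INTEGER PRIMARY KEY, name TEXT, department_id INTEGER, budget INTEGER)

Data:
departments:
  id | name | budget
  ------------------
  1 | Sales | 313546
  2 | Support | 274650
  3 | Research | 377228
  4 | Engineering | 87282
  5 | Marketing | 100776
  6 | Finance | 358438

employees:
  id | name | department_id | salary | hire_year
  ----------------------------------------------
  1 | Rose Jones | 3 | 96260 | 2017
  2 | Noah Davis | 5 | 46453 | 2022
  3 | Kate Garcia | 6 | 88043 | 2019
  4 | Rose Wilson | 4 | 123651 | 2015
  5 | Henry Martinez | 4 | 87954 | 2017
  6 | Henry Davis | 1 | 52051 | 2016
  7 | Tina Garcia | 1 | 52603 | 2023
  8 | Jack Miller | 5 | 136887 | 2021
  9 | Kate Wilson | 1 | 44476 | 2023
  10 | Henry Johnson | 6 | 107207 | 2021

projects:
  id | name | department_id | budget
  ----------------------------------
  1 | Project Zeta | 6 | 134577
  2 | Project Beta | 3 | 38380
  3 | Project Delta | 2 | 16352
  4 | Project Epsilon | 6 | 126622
SELECT c.name, p.name AS department, c.budget FROM projects c JOIN departments p ON c.department_id = p.id WHERE p.budget >= 82167

Execution result:
name | department | budget
Project Zeta | Finance | 134577
Project Beta | Research | 38380
Project Delta | Support | 16352
Project Epsilon | Finance | 126622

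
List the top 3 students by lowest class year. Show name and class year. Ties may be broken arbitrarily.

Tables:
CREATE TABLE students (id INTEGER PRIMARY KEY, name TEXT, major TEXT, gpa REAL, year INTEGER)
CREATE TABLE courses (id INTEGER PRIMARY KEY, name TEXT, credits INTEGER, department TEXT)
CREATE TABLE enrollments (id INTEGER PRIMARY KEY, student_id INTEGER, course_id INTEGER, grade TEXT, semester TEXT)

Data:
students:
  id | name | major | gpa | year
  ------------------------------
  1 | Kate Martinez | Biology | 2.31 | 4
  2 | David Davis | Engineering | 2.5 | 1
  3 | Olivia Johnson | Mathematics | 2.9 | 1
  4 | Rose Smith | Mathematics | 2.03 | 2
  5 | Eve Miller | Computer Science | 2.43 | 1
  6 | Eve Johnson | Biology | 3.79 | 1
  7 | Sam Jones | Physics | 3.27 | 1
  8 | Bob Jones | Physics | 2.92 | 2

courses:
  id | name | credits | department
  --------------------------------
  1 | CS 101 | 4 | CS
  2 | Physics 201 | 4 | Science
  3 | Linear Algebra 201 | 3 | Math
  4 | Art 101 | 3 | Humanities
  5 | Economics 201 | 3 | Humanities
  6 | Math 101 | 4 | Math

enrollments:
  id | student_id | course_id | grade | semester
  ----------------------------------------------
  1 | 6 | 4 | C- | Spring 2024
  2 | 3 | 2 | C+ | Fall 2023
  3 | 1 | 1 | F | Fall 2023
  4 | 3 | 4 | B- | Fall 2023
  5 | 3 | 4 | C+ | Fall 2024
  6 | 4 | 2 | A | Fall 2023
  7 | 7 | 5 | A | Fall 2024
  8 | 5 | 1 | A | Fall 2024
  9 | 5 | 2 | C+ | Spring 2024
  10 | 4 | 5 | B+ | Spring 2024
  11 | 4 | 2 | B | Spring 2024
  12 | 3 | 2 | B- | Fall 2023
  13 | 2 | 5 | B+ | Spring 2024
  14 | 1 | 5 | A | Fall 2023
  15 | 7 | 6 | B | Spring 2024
SELECT name, year FROM students ORDER BY year ASC LIMIT 3

Execution result:
name | year
David Davis | 1
Olivia Johnson | 1
Eve Miller | 1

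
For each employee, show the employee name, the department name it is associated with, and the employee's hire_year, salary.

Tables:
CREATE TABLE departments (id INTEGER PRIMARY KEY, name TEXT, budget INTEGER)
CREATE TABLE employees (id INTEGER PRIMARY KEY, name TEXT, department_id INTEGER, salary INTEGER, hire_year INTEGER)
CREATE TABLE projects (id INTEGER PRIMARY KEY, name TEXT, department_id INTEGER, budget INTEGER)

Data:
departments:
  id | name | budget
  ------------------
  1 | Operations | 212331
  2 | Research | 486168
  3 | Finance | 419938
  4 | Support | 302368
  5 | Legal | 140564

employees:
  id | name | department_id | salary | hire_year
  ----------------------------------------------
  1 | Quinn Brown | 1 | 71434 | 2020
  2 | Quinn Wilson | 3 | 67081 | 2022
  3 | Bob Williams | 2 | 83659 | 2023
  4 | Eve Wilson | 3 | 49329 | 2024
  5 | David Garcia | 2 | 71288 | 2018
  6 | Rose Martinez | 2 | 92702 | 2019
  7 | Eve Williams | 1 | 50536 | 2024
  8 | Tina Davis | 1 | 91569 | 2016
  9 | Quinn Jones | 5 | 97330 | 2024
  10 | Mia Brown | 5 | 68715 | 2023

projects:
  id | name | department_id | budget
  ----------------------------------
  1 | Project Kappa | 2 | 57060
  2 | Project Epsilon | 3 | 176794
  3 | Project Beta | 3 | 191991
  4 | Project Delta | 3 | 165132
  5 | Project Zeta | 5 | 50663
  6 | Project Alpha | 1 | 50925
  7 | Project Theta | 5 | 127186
SELECT c.name, p.name AS department, c.hire_year, c.salary FROM employees c JOIN departments p ON c.department_id = p.id

Execution result:
name | department | hire_year | salary
Quinn Brown | Operations | 2020 | 71434
Quinn Wilson | Finance | 2022 | 67081
Bob Williams | Research | 2023 | 83659
Eve Wilson | Finance | 2024 | 49329
David Garcia | Research | 2018 | 71288
Rose Martinez | Research | 2019 | 92702
Eve Williams | Operations | 2024 | 50536
Tina Davis | Operations | 2016 | 91569
Quinn Jones | Legal | 2024 | 97330
Mia Brown | Legal | 2023 | 68715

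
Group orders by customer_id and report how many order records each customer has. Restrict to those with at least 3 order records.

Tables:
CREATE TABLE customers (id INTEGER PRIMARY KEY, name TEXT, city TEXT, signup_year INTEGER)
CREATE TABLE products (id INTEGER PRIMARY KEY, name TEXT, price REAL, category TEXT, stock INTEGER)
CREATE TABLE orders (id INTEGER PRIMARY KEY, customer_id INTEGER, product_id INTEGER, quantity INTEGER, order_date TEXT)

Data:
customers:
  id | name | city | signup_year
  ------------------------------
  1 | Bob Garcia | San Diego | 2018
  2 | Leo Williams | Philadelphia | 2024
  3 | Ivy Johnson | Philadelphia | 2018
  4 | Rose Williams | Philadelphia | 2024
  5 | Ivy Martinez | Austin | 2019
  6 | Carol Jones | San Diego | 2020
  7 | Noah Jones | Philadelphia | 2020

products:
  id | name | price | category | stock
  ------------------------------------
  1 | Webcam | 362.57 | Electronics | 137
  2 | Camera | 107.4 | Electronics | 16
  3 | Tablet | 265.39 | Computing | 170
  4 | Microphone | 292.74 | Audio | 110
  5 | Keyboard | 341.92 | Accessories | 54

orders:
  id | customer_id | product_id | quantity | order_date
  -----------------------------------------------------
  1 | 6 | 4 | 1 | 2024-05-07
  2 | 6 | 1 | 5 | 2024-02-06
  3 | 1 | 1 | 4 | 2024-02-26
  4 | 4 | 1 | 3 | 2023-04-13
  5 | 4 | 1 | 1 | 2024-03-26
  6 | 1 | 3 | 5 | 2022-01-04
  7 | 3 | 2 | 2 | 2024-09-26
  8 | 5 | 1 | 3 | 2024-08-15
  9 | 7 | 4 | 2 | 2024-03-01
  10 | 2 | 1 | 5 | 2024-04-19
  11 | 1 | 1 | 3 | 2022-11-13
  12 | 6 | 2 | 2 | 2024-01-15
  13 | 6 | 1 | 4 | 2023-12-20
SELECT customer_id, COUNT(*) AS order_count FROM orders GROUP BY customer_id HAVING COUNT(*) >= 3

Execution result:
customer_id | order_count
1 | 3
6 | 4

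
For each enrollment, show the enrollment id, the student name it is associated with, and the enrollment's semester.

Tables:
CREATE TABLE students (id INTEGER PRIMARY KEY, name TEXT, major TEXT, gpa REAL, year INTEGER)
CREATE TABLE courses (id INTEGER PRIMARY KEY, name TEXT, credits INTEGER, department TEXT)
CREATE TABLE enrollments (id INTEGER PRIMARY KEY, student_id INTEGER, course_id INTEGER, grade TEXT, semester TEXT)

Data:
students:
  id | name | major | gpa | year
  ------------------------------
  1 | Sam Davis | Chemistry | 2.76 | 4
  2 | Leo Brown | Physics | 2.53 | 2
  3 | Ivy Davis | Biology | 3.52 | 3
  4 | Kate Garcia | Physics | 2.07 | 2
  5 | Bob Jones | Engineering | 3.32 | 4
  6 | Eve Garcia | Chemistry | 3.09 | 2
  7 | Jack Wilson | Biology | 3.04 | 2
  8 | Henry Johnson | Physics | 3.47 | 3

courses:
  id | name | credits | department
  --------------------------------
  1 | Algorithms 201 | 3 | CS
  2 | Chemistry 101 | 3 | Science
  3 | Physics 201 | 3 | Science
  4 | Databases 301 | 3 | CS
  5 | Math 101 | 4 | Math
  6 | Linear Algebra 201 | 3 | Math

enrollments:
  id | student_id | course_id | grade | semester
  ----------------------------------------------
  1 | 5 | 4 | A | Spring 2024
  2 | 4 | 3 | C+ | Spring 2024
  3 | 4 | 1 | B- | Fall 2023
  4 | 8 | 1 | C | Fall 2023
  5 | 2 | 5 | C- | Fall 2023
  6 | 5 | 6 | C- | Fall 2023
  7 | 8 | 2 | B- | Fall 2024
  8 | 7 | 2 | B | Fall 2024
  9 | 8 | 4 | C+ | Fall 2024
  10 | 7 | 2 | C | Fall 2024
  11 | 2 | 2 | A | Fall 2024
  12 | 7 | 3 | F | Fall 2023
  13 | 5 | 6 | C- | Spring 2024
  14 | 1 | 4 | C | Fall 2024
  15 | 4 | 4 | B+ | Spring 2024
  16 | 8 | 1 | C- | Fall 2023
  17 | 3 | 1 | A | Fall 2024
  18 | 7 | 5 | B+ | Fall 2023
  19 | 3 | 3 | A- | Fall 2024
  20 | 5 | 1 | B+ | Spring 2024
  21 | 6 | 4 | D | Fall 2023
SELECT c.id, p.name AS student, c.semester FROM enrollments c JOIN students p ON c.student_id = p.id

Execution result:
id | student | semester
1 | Bob Jones | Spring 2024
2 | Kate Garcia | Spring 2024
3 | Kate Garcia | Fall 2023
4 | Henry Johnson | Fall 2023
5 | Leo Brown | Fall 2023
6 | Bob Jones | Fall 2023
7 | Henry Johnson | Fall 2024
8 | Jack Wilson | Fall 2024
9 | Henry Johnson | Fall 2024
10 | Jack Wilson | Fall 2024
11 | Leo Brown | Fall 2024
12 | Jack Wilson | Fall 2023
13 | Bob Jones | Spring 2024
14 | Sam Davis | Fall 2024
15 | Kate Garcia | Spring 2024
16 | Henry Johnson | Fall 2023
17 | Ivy Davis | Fall 2024
18 | Jack Wilson | Fall 2023
19 | Ivy Davis | Fall 2024
20 | Bob Jones | Spring 2024
21 | Eve Garcia | Fall 2023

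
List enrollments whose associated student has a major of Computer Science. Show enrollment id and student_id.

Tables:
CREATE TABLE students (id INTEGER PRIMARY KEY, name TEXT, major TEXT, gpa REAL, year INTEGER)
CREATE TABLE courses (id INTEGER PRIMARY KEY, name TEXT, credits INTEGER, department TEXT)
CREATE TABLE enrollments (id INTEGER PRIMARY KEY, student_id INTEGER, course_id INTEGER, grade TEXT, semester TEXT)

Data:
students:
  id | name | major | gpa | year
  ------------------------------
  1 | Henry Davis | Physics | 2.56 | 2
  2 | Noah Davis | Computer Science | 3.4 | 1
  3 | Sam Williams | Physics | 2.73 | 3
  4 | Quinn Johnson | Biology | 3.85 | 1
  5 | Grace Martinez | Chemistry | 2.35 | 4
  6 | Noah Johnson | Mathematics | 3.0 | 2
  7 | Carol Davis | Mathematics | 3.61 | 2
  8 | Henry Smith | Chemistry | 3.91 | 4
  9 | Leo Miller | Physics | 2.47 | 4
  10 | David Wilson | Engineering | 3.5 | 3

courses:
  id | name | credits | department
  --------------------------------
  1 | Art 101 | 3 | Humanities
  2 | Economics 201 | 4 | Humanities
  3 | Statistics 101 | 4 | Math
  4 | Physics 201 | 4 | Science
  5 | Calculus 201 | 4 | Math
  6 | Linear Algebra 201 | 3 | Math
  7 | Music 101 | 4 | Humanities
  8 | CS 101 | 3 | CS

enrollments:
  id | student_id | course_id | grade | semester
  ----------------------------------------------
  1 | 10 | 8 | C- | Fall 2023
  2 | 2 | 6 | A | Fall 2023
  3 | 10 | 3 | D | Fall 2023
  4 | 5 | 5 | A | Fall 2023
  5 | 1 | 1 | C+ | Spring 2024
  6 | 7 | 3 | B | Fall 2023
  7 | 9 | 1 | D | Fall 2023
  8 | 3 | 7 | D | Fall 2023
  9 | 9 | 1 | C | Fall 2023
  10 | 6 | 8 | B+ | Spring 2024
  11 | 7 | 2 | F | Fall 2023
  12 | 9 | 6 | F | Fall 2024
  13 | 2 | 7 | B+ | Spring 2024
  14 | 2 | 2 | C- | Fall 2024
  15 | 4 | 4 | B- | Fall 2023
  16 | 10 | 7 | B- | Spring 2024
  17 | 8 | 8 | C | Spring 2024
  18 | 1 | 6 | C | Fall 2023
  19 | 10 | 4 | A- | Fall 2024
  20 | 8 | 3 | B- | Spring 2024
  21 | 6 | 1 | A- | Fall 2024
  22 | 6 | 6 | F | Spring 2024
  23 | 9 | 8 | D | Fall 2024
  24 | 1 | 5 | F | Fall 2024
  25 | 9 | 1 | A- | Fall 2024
SELECT id, student_id FROM enrollments WHERE student_id IN (SELECT id FROM students WHERE major = 'Computer Science')

Execution result:
id | student_id
2 | 2
13 | 2
14 | 2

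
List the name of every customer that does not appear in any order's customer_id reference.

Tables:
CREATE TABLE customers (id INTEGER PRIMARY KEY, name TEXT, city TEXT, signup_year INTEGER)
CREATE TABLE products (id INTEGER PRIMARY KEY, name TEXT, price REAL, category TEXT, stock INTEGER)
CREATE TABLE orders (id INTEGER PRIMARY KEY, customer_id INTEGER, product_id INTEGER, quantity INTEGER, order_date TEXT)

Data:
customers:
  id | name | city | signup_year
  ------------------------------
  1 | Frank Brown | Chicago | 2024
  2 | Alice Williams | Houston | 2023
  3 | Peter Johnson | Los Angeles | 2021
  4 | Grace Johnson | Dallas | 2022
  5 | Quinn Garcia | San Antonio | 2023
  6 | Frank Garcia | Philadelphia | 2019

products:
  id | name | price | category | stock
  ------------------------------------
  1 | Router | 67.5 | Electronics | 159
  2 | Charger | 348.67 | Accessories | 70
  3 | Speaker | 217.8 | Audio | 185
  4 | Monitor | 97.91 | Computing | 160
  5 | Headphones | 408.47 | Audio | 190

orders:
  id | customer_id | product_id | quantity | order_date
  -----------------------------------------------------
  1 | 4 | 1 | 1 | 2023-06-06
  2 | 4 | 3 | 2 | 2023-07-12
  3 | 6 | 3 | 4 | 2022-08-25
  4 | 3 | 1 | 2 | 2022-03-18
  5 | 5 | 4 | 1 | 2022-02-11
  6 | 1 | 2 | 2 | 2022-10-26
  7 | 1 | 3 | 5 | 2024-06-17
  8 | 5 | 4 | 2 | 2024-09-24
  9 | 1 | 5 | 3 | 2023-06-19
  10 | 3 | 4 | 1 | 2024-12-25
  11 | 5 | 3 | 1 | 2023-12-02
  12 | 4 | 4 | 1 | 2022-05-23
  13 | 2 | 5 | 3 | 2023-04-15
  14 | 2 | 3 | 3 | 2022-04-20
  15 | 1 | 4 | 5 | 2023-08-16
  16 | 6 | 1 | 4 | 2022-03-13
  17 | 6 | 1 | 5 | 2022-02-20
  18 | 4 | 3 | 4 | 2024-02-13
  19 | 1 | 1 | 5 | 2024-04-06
SELECT p.name FROM customers p LEFT JOIN orders c ON c.customer_id = p.id WHERE c.id IS NULL

Execution result:
(no rows)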